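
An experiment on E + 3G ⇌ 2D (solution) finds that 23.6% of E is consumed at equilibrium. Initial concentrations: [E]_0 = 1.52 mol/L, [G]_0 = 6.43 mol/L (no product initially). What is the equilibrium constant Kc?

Let X = conversion of E.
Concentrations: [E] = 1.52 − 1.52X; [G] = 6.43 − 4.56X; [D] = 3.04X.
At X = 0.236: [E] = 1.16, [G] = 5.35, [D] = 0.717.
Kc = [D]^2 / ([E] [G]^3) = 0.00289 (mol/L)^-2.

Kc = 0.00289 (mol/L)^-2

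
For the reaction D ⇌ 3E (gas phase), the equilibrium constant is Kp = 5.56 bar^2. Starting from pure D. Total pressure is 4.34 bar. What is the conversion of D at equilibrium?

X = 0.266

Take 1 mol D as basis and let X be its fractional conversion, so ξ = X.
Species balance: n_D = 1 − X; n_E = 3X.
n_T = Σnᵢ = 1 + 2X.
Mole fractions y_i = n_i/n_T; Kp = p_E^3 / (p_D) with p_i = y_i·P.
This yields a degree-3 equation in X; solving on (0,1), X = 0.266.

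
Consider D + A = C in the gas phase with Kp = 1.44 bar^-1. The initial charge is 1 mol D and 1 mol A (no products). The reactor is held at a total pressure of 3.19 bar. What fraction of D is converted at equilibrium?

X = 0.577

Let X = conversion of D (basis 1 mol D); extent of reaction ξ = X.
Species balance: n_D = 1 − X; n_A = 1 − X; n_C = X.
n_T = Σnᵢ = 2 − X.
Mole fractions y_i = n_i/n_T; Kp = p_C / (p_D p_A) with p_i = y_i·P.
This yields a degree-2 equation in X; solving on (0,1), X = 0.577.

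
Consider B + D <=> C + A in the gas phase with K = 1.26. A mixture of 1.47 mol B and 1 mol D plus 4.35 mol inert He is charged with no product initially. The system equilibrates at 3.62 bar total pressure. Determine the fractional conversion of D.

X = 0.628

Basis: 1 mol D initially; let X = conversion of D. Extent ξ = X.
Mole table: n_B = 1.47 − X; n_D = 1 − X; n_C = X; n_A = X; n_I = 4.35 (inert).
Total moles n_T = 6.82 (Δν = 0, constant).
y_i = n_i/n_T, p_i = y_i·P. K = p_C p_A / (p_B p_D).
Setting this equal to 1.26 and taking the physical root (0 < X < 1) gives X = 0.628.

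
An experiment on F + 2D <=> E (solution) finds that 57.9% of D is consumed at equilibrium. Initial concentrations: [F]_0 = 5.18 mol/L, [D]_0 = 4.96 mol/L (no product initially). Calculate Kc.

Let X = conversion of D.
Concentrations: [F] = 5.18 − 2.48X; [D] = 4.96 − 4.96X; [E] = 2.48X.
At X = 0.579: [F] = 3.74, [D] = 2.09, [E] = 1.44.
Kc = [E] / ([F] [D]^2) = 0.088 (mol/L)^-2.

Kc = 0.088 (mol/L)^-2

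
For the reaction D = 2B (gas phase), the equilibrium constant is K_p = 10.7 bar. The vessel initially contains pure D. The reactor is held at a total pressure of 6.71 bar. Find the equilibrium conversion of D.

X = 0.534

Basis: 1 mol D initially; let X = conversion of D. Extent ξ = X.
At extent ξ: n_D = 1 − X; n_B = 2X.
Total moles n_T = 1 + X.
Mole fractions y_i = n_i/n_T; K_p = p_B^2 / (p_D) with p_i = y_i·P.
Substituting and setting equal to 10.7 bar gives a polynomial in X; the root in (0,1) is X = 0.534.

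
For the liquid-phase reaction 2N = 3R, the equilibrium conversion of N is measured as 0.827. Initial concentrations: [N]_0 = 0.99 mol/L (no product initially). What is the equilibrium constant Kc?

Kc = 63.1 mol/L

Let X = conversion of N.
Concentrations: [N] = 0.99 − 0.99X; [R] = 1.48X.
At X = 0.827: [N] = 0.171, [R] = 1.23.
Kc = [R]^3 / ([N]^2) = 63.1 mol/L.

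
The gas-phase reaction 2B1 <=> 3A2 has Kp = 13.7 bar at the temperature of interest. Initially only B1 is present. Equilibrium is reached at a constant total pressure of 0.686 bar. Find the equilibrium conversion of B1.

Let X = conversion of B1 (basis 1 mol B1); extent of reaction ξ = 0.5X.
Species balance: n_B1 = 1 − X; n_A2 = 1.5X.
Total moles n_T = 1 + 0.5X.
With p_i = (n_i/n_T)P, Kp = p_A2^3 / (p_B1^2).
Substituting and setting equal to 13.7 bar gives a polynomial in X; the root in (0,1) is X = 0.766.

X = 0.766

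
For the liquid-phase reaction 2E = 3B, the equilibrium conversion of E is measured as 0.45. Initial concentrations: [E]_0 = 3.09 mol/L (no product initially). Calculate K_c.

K_c = 3.14 mol/L

Let X = conversion of E.
Concentrations: [E] = 3.09 − 3.09X; [B] = 4.63X.
At X = 0.45: [E] = 1.7, [B] = 2.09.
K_c = [B]^3 / ([E]^2) = 3.14 mol/L.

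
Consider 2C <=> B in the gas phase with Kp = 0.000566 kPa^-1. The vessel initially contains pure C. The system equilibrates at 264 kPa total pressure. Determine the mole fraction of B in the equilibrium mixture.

y_B = 0.117

Let X = conversion of C (basis 1 mol C); extent of reaction ξ = 0.5X.
At extent ξ: n_C = 1 − X; n_B = 0.5X.
Total moles n_T = 1 − 0.5X.
y_i = n_i/n_T, p_i = y_i·P. Kp = p_B / (p_C^2).
Setting this equal to 0.000566 kPa^-1 and taking the physical root (0 < X < 1) gives X = 0.209.
Then n_B = 0.104, n_T = 0.896, so y_B = 0.117.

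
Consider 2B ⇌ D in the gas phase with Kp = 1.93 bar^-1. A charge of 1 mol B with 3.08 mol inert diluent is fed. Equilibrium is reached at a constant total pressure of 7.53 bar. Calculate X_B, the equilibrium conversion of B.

X = 0.700

Let X = conversion of B (basis 1 mol B); extent of reaction ξ = 0.5X.
Mole table: n_B = 1 − X; n_D = 0.5X; n_I = 3.08 (inert).
n_T = Σnᵢ = 4.08 − 0.5X.
With p_i = (n_i/n_T)P, Kp = p_D / (p_B^2).
Setting this equal to 1.93 bar^-1 and taking the physical root (0 < X < 1) gives X = 0.700.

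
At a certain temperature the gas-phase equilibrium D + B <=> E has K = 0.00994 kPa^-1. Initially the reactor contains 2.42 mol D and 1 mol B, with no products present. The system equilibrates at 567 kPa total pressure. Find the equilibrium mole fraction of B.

y_B = 0.084

Let X = conversion of B (basis 1 mol B); extent of reaction ξ = X.
Mole table: n_D = 2.42 − X; n_B = 1 − X; n_E = X.
Summing: n_T = 3.42 − X.
Mole fractions y_i = n_i/n_T; K = p_E / (p_D p_B) with p_i = y_i·P.
Equating to 0.00994 kPa^-1 and solving on 0 < X < 1: X = 0.778.
Then n_B = 0.222, n_T = 2.64, so y_B = 0.084.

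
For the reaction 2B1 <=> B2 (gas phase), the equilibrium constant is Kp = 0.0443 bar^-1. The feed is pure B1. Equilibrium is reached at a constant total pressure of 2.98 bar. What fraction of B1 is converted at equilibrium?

X = 0.191

Let X = conversion of B1 (basis 1 mol B1); extent of reaction ξ = 0.5X.
Moles: n_B1 = 1 − X; n_B2 = 0.5X.
Total moles n_T = 1 − 0.5X.
y_i = n_i/n_T, p_i = y_i·P. Kp = p_B2 / (p_B1^2).
Setting this equal to 0.0443 bar^-1 and taking the physical root (0 < X < 1) gives X = 0.191.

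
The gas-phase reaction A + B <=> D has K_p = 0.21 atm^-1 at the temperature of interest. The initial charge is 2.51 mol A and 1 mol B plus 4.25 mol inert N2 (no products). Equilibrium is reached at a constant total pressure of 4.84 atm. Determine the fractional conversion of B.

X = 0.235

Let X = conversion of B (basis 1 mol B); extent of reaction ξ = X.
Species balance: n_A = 2.51 − X; n_B = 1 − X; n_D = X; n_I = 4.25 (inert).
Total moles n_T = 7.76 − X.
y_i = n_i/n_T, p_i = y_i·P. K_p = p_D / (p_A p_B).
Setting this equal to 0.21 atm^-1 and taking the physical root (0 < X < 1) gives X = 0.235.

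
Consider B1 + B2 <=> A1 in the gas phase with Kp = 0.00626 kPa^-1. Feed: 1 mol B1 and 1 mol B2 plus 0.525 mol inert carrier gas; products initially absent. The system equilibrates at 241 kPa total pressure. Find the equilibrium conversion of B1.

Take 1 mol B1 as basis and let X be its fractional conversion, so ξ = X.
Species balance: n_B1 = 1 − X; n_B2 = 1 − X; n_A1 = X; n_I = 0.525 (inert).
n_T = Σnᵢ = 2.52 − X.
Mole fractions y_i = n_i/n_T; Kp = p_A1 / (p_B1 p_B2) with p_i = y_i·P.
Setting this equal to 0.00626 kPa^-1 and taking the physical root (0 < X < 1) gives X = 0.318.

X = 0.318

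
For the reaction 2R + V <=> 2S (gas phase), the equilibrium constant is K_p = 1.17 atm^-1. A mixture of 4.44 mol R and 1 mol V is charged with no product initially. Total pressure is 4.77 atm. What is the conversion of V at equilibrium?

X = 0.767

Basis: 1 mol V initially; let X = conversion of V. Extent ξ = X.
Species balance: n_R = 4.44 − 2X; n_V = 1 − X; n_S = 2X.
Summing: n_T = 5.44 − X.
Mole fractions y_i = n_i/n_T; K_p = p_S^2 / (p_R^2 p_V) with p_i = y_i·P.
Equating to 1.17 atm^-1 and solving on 0 < X < 1: X = 0.767.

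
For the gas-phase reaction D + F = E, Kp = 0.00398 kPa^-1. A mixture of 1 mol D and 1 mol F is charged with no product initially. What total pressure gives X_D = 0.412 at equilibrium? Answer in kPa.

P = 475 kPa

Basis: 1 mol D initially; let X = conversion of D. Extent ξ = X.
At extent ξ: n_D = 1 − X; n_F = 1 − X; n_E = X.
Summing: n_T = 2 − X.
Kp = p_E / (p_D p_F) with p_i = (n_i/n_T)·P.
At X = 0.412: the mole-fraction product g(X) = Π y_i^ν_i = 1.892. Since Kp = g(X)·P^{-1}, P = (g/Kp)^(1/1) = (1.892/0.00398)^(1/1) = 475 kPa.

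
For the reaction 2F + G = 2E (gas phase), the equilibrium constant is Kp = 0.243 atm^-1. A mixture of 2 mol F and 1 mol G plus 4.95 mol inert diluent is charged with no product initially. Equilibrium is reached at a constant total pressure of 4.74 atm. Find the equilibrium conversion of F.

Basis: 2 mol F initially; let X = conversion of F. Extent ξ = X.
Mole table: n_F = 2 − 2X; n_G = 1 − X; n_E = 2X; n_I = 4.95 (inert).
Total moles n_T = 7.95 − X.
With p_i = (n_i/n_T)P, Kp = p_E^2 / (p_F^2 p_G).
Setting this equal to 0.243 atm^-1 and taking the physical root (0 < X < 1) gives X = 0.251.

X = 0.251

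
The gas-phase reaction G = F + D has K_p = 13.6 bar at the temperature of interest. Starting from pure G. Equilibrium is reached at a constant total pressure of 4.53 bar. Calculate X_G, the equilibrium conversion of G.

Basis: 1 mol G initially; let X = conversion of G. Extent ξ = X.
Species balance: n_G = 1 − X; n_F = X; n_D = X.
Summing: n_T = 1 + X.
y_i = n_i/n_T, p_i = y_i·P. K_p = p_F p_D / (p_G).
Setting this equal to 13.6 bar and taking the physical root (0 < X < 1) gives X = 0.866.

X = 0.866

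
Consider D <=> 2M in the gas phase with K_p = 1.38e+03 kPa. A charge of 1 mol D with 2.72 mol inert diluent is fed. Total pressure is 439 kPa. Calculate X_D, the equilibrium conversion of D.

X = 0.814

Take 1 mol D as basis and let X be its fractional conversion, so ξ = X.
At extent ξ: n_D = 1 − X; n_M = 2X; n_I = 2.72 (inert).
n_T = Σnᵢ = 3.72 + X.
Mole fractions y_i = n_i/n_T; K_p = p_M^2 / (p_D) with p_i = y_i·P.
Substituting and setting equal to 1.38e+03 kPa gives a polynomial in X; the root in (0,1) is X = 0.814.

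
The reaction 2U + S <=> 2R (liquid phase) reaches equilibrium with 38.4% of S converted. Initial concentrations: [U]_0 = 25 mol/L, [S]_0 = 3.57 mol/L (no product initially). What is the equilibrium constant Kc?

Kc = 0.0069 L/mol

Let X = conversion of S.
Concentrations: [U] = 25 − 7.14X; [S] = 3.57 − 3.57X; [R] = 7.14X.
At X = 0.384: [U] = 22.3, [S] = 2.2, [R] = 2.74.
Kc = [R]^2 / ([U]^2 [S]) = 0.0069 L/mol.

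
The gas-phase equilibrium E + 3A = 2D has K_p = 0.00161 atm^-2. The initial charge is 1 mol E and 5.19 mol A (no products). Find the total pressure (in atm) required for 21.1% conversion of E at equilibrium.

Take 1 mol E as basis and let X be its fractional conversion, so ξ = X.
At extent ξ: n_E = 1 − X; n_A = 5.19 − 3X; n_D = 2X.
Summing: n_T = 6.19 − 2X.
K_p = p_D^2 / (p_E p_A^3) with p_i = (n_i/n_T)·P.
At X = 0.211: the mole-fraction product g(X) = Π y_i^ν_i = 0.07935. Since K_p = g(X)·P^{-2}, P = (g/K_p)^(1/2) = (0.07935/0.00161)^(1/2) = 7.02 atm.

P = 7.02 atm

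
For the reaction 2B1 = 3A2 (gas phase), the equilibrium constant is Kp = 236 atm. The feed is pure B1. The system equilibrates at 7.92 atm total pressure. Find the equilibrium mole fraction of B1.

Let X = conversion of B1 (basis 1 mol B1); extent of reaction ξ = 0.5X.
Species balance: n_B1 = 1 − X; n_A2 = 1.5X.
Total moles n_T = 1 + 0.5X.
y_i = n_i/n_T, p_i = y_i·P. Kp = p_A2^3 / (p_B1^2).
Setting this equal to 236 atm and taking the physical root (0 < X < 1) gives X = 0.797.
Then n_B1 = 0.203, n_T = 1.4, so y_B1 = 0.145.

y_B1 = 0.145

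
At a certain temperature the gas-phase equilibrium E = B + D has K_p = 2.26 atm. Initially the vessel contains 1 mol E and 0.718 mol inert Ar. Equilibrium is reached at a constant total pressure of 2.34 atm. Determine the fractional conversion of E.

Take 1 mol E as basis and let X be its fractional conversion, so ξ = X.
At extent ξ: n_E = 1 − X; n_B = X; n_D = X; n_I = 0.718 (inert).
Total moles n_T = 1.72 + X.
y_i = n_i/n_T, p_i = y_i·P. K_p = p_B p_D / (p_E).
Equating to 2.26 atm and solving on 0 < X < 1: X = 0.759.

X = 0.759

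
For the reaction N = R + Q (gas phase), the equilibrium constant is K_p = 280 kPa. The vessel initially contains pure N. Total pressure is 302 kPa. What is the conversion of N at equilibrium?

Basis: 1 mol N initially; let X = conversion of N. Extent ξ = X.
Mole table: n_N = 1 − X; n_R = X; n_Q = X.
Summing: n_T = 1 + X.
y_i = n_i/n_T, p_i = y_i·P. K_p = p_R p_Q / (p_N).
This yields a degree-2 equation in X; solving on (0,1), X = 0.694.

X = 0.694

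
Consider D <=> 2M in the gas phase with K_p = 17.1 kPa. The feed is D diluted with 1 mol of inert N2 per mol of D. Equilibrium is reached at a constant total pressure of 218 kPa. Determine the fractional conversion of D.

X = 0.187

Let X = conversion of D (basis 1 mol D); extent of reaction ξ = X.
Species balance: n_D = 1 − X; n_M = 2X; n_I = 1 (inert).
Summing: n_T = 2 + X.
With p_i = (n_i/n_T)P, K_p = p_M^2 / (p_D).
This yields a degree-2 equation in X; solving on (0,1), X = 0.187.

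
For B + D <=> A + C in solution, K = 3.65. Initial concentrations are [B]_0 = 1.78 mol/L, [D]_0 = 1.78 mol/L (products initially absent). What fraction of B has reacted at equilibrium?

Let X = conversion of B; extent ξ = 1.78·X mol/L.
Concentrations: [B] = 1.78 − 1.78X; [D] = 1.78 − 1.78X; [A] = 1.78X; [C] = 1.78X.
K = [A] [C] / ([B] [D]).
This equals 3.65 at X = 0.656 (the root in 0 < X < 1).

X = 0.656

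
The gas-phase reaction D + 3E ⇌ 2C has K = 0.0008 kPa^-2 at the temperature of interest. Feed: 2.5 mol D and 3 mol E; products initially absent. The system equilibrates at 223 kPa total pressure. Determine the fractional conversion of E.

X = 0.735

Let X = conversion of E (basis 3 mol E); extent of reaction ξ = X.
At extent ξ: n_D = 2.5 − X; n_E = 3 − 3X; n_C = 2X.
Summing: n_T = 5.5 − 2X.
Mole fractions y_i = n_i/n_T; K = p_C^2 / (p_D p_E^3) with p_i = y_i·P.
Setting this equal to 0.0008 kPa^-2 and taking the physical root (0 < X < 1) gives X = 0.735.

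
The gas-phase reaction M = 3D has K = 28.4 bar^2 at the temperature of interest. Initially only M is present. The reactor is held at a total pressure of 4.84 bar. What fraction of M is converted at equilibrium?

X = 0.447

Basis: 1 mol M initially; let X = conversion of M. Extent ξ = X.
Mole table: n_M = 1 − X; n_D = 3X.
n_T = Σnᵢ = 1 + 2X.
With p_i = (n_i/n_T)P, K = p_D^3 / (p_M).
This yields a degree-3 equation in X; solving on (0,1), X = 0.447.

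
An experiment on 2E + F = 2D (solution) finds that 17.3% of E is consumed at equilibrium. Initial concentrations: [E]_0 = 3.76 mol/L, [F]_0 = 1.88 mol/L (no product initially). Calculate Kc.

Kc = 0.0281 L/mol

Let X = conversion of E.
Concentrations: [E] = 3.76 − 3.76X; [F] = 1.88 − 1.88X; [D] = 3.76X.
At X = 0.173: [E] = 3.11, [F] = 1.55, [D] = 0.65.
Kc = [D]^2 / ([E]^2 [F]) = 0.0281 L/mol.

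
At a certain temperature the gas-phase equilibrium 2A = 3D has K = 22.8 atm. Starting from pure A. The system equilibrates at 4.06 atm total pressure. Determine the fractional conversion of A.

Take 1 mol A as basis and let X be its fractional conversion, so ξ = 0.5X.
Mole table: n_A = 1 − X; n_D = 1.5X.
n_T = Σnᵢ = 1 + 0.5X.
With p_i = (n_i/n_T)P, K = p_D^3 / (p_A^2).
This yields a degree-3 equation in X; solving on (0,1), X = 0.648.

X = 0.648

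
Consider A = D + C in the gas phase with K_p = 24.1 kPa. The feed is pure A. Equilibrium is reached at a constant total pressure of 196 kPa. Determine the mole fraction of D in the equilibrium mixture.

y_D = 0.249

Basis: 1 mol A initially; let X = conversion of A. Extent ξ = X.
Mole table: n_A = 1 − X; n_D = X; n_C = X.
Total moles n_T = 1 + X.
y_i = n_i/n_T, p_i = y_i·P. K_p = p_D p_C / (p_A).
Substituting and setting equal to 24.1 kPa gives a polynomial in X; the root in (0,1) is X = 0.331.
Then n_D = 0.331, n_T = 1.33, so y_D = 0.249.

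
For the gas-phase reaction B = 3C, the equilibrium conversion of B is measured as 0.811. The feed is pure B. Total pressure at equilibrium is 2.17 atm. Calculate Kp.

Let X = conversion of B (basis 1 mol B); extent of reaction ξ = X.
At extent ξ: n_B = 1 − X; n_C = 3X.
Total moles n_T = 1 + 2X.
At X = 0.811: n_B = 0.189, n_C = 2.43, n_T = 2.62.
p_i = (n_i/n_T)·P. Kp = p_C^3 / (p_B) = 52.2 atm^2.

Kp = 52.2 atm^2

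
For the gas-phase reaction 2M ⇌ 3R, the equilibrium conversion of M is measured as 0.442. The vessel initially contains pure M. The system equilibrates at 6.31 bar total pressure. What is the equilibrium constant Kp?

Kp = 4.84 bar

Take 1 mol M as basis and let X be its fractional conversion, so ξ = 0.5X.
Mole table: n_M = 1 − X; n_R = 1.5X.
Total moles n_T = 1 + 0.5X.
At X = 0.442: n_M = 0.558, n_R = 0.663, n_T = 1.22.
p_i = (n_i/n_T)·P. Kp = p_R^3 / (p_M^2) = 4.84 bar.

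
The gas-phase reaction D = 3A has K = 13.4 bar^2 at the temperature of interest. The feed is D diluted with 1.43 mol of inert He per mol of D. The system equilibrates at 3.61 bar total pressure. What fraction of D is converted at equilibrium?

Basis: 1 mol D initially; let X = conversion of D. Extent ξ = X.
At extent ξ: n_D = 1 − X; n_A = 3X; n_I = 1.43 (inert).
Total moles n_T = 2.43 + 2X.
With p_i = (n_i/n_T)P, K = p_A^3 / (p_D).
Equating to 13.4 bar^2 and solving on 0 < X < 1: X = 0.589.

X = 0.589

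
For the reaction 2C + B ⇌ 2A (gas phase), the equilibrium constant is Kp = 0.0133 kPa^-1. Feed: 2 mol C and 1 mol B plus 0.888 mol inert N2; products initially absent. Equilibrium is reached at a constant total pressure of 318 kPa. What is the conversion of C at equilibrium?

X = 0.451

Take 2 mol C as basis and let X be its fractional conversion, so ξ = X.
Species balance: n_C = 2 − 2X; n_B = 1 − X; n_A = 2X; n_I = 0.888 (inert).
n_T = Σnᵢ = 3.89 − X.
y_i = n_i/n_T, p_i = y_i·P. Kp = p_A^2 / (p_C^2 p_B).
Substituting and setting equal to 0.0133 kPa^-1 gives a polynomial in X; the root in (0,1) is X = 0.451.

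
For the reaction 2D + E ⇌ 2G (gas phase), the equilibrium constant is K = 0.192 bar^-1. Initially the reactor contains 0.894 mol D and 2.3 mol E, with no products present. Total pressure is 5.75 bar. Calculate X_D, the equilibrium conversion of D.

X = 0.468

Take 0.894 mol D as basis and let X be its fractional conversion, so ξ = 0.447X.
Moles: n_D = 0.894 − 0.894X; n_E = 2.3 − 0.447X; n_G = 0.894X.
Total moles n_T = 3.19 − 0.447X.
y_i = n_i/n_T, p_i = y_i·P. K = p_G^2 / (p_D^2 p_E).
Substituting and setting equal to 0.192 bar^-1 gives a polynomial in X; the root in (0,1) is X = 0.468.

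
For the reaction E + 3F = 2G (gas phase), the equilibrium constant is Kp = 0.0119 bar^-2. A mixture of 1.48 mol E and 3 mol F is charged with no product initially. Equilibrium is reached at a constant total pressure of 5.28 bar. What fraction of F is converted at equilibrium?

Take 3 mol F as basis and let X be its fractional conversion, so ξ = X.
Moles: n_E = 1.48 − X; n_F = 3 − 3X; n_G = 2X.
Summing: n_T = 4.48 − 2X.
y_i = n_i/n_T, p_i = y_i·P. Kp = p_G^2 / (p_E p_F^3).
Equating to 0.0119 bar^-2 and solving on 0 < X < 1: X = 0.264.

X = 0.264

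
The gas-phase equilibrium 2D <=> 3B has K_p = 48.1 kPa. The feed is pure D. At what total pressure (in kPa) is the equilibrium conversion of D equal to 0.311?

P = 260 kPa

Basis: 1 mol D initially; let X = conversion of D. Extent ξ = 0.5X.
Species balance: n_D = 1 − X; n_B = 1.5X.
n_T = Σnᵢ = 1 + 0.5X.
K_p = p_B^3 / (p_D^2) with p_i = (n_i/n_T)·P.
At X = 0.311: the mole-fraction product g(X) = Π y_i^ν_i = 0.1851. Since K_p = g(X)·P^{1}, P = (K_p/g)^(1/1) = (48.1/0.1851)^(1/1) = 260 kPa.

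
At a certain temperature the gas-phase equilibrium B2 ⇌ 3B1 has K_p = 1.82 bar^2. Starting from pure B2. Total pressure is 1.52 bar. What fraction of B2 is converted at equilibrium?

Take 1 mol B2 as basis and let X be its fractional conversion, so ξ = X.
Mole table: n_B2 = 1 − X; n_B1 = 3X.
n_T = Σnᵢ = 1 + 2X.
With p_i = (n_i/n_T)P, K_p = p_B1^3 / (p_B2).
This yields a degree-3 equation in X; solving on (0,1), X = 0.383.

X = 0.383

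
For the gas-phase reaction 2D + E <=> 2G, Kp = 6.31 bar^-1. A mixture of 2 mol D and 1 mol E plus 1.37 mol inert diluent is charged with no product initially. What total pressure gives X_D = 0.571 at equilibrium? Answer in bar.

P = 2.49 bar

Let X = conversion of D (basis 2 mol D); extent of reaction ξ = X.
Species balance: n_D = 2 − 2X; n_E = 1 − X; n_G = 2X; n_I = 1.37 (inert).
n_T = Σnᵢ = 4.37 − X.
Kp = p_G^2 / (p_D^2 p_E) with p_i = (n_i/n_T)·P.
At X = 0.571: the mole-fraction product g(X) = Π y_i^ν_i = 15.69. Since Kp = g(X)·P^{-1}, P = (g/Kp)^(1/1) = (15.69/6.31)^(1/1) = 2.49 bar.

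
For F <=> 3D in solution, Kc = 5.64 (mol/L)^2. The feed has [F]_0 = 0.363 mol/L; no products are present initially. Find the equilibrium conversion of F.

X = 0.742

Let X = conversion of F; extent ξ = 0.363·X mol/L.
Concentrations: [F] = 0.363 − 0.363X; [D] = 1.09X.
Kc = [D]^3 / ([F]).
Equating to 5.64 (mol/L)^2: the physical root is X = 0.742.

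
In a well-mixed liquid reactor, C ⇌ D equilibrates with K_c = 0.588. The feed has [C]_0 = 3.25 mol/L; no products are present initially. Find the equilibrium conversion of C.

Let X = conversion of C; extent ξ = 3.25·X mol/L.
Concentrations: [C] = 3.25 − 3.25X; [D] = 3.25X.
K_c = [D] / ([C]).
This equals 0.588 at X = 0.370 (the root in 0 < X < 1).

X = 0.370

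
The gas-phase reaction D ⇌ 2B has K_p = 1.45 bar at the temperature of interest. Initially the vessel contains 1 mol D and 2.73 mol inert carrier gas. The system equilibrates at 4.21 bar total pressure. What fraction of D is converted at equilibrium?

X = 0.446

Take 1 mol D as basis and let X be its fractional conversion, so ξ = X.
At extent ξ: n_D = 1 − X; n_B = 2X; n_I = 2.73 (inert).
n_T = Σnᵢ = 3.73 + X.
Mole fractions y_i = n_i/n_T; K_p = p_B^2 / (p_D) with p_i = y_i·P.
Substituting and setting equal to 1.45 bar gives a polynomial in X; the root in (0,1) is X = 0.446.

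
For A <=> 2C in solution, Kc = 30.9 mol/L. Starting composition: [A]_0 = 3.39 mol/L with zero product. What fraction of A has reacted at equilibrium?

Let X = conversion of A; extent ξ = 3.39·X mol/L.
Concentrations: [A] = 3.39 − 3.39X; [C] = 6.78X.
Kc = [C]^2 / ([A]).
This equals 30.9 at X = 0.752 (the root in 0 < X < 1).

X = 0.752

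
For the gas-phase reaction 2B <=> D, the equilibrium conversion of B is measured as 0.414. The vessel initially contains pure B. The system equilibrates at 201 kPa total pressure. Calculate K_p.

K_p = 0.00238 kPa^-1

Let X = conversion of B (basis 1 mol B); extent of reaction ξ = 0.5X.
Mole table: n_B = 1 − X; n_D = 0.5X.
n_T = Σnᵢ = 1 − 0.5X.
At X = 0.414: n_B = 0.586, n_D = 0.207, n_T = 0.793.
p_i = (n_i/n_T)·P. K_p = p_D / (p_B^2) = 0.00238 kPa^-1.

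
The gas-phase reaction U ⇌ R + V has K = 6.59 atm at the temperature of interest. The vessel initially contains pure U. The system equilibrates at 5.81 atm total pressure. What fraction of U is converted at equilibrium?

X = 0.729

Take 1 mol U as basis and let X be its fractional conversion, so ξ = X.
Moles: n_U = 1 − X; n_R = X; n_V = X.
Total moles n_T = 1 + X.
With p_i = (n_i/n_T)P, K = p_R p_V / (p_U).
This yields a degree-2 equation in X; solving on (0,1), X = 0.729.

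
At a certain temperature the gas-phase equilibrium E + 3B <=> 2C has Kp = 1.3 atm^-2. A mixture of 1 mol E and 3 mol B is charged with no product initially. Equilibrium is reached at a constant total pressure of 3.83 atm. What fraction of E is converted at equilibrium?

X = 0.613

Let X = conversion of E (basis 1 mol E); extent of reaction ξ = X.
At extent ξ: n_E = 1 − X; n_B = 3 − 3X; n_C = 2X.
Total moles n_T = 4 − 2X.
With p_i = (n_i/n_T)P, Kp = p_C^2 / (p_E p_B^3).
This yields a degree-4 equation in X; solving on (0,1), X = 0.613.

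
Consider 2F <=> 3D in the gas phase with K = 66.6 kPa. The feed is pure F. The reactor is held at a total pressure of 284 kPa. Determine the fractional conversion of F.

X = 0.331

Take 1 mol F as basis and let X be its fractional conversion, so ξ = 0.5X.
Species balance: n_F = 1 − X; n_D = 1.5X.
n_T = Σnᵢ = 1 + 0.5X.
y_i = n_i/n_T, p_i = y_i·P. K = p_D^3 / (p_F^2).
Substituting and setting equal to 66.6 kPa gives a polynomial in X; the root in (0,1) is X = 0.331.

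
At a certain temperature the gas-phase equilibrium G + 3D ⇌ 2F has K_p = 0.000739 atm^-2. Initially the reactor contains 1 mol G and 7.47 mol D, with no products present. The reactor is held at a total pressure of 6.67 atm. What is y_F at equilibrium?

Take 1 mol G as basis and let X be its fractional conversion, so ξ = X.
At extent ξ: n_G = 1 − X; n_D = 7.47 − 3X; n_F = 2X.
n_T = Σnᵢ = 8.47 − 2X.
y_i = n_i/n_T, p_i = y_i·P. K_p = p_F^2 / (p_G p_D^3).
Substituting and setting equal to 0.000739 atm^-2 gives a polynomial in X; the root in (0,1) is X = 0.184.
Then n_F = 0.368, n_T = 8.1, so y_F = 0.045.

y_F = 0.045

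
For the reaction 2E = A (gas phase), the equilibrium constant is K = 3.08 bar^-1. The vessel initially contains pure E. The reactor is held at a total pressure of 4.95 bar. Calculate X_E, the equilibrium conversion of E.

X = 0.873

Basis: 1 mol E initially; let X = conversion of E. Extent ξ = 0.5X.
Mole table: n_E = 1 − X; n_A = 0.5X.
n_T = Σnᵢ = 1 − 0.5X.
With p_i = (n_i/n_T)P, K = p_A / (p_E^2).
Substituting and setting equal to 3.08 bar^-1 gives a polynomial in X; the root in (0,1) is X = 0.873.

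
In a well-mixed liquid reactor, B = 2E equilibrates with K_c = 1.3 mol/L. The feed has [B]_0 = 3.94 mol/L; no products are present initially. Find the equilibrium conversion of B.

Let X = conversion of B; extent ξ = 3.94·X mol/L.
Concentrations: [B] = 3.94 − 3.94X; [E] = 7.88X.
K_c = [E]^2 / ([B]).
This equals 1.3 at X = 0.249 (the root in 0 < X < 1).

X = 0.249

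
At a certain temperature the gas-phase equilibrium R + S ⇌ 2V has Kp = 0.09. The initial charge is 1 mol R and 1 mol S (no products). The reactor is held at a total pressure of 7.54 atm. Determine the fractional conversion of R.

Let X = conversion of R (basis 1 mol R); extent of reaction ξ = X.
Species balance: n_R = 1 − X; n_S = 1 − X; n_V = 2X.
n_T stays at 2 (no change in mole number).
y_i = n_i/n_T, p_i = y_i·P. Kp = p_V^2 / (p_R p_S).
Substituting and setting equal to 0.09 gives a polynomial in X; the root in (0,1) is X = 0.130.

X = 0.130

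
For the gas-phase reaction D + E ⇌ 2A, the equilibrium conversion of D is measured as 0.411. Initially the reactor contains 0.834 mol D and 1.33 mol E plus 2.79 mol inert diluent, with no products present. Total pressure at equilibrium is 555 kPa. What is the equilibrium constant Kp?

Kp = 0.969

Let X = conversion of D (basis 0.834 mol D); extent of reaction ξ = 0.834X.
Moles: n_D = 0.834 − 0.834X; n_E = 1.33 − 0.834X; n_A = 1.67X; n_I = 2.79 (inert).
Total moles n_T = 4.95 (Δν = 0, constant).
At X = 0.411: n_D = 0.491, n_E = 0.987, n_A = 0.686, n_T = 4.95.
p_i = (n_i/n_T)·P. Kp = p_A^2 / (p_D p_E) = 0.969.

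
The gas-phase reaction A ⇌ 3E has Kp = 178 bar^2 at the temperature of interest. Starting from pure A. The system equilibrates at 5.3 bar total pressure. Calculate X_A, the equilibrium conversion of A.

Basis: 1 mol A initially; let X = conversion of A. Extent ξ = X.
At extent ξ: n_A = 1 − X; n_E = 3X.
n_T = Σnᵢ = 1 + 2X.
y_i = n_i/n_T, p_i = y_i·P. Kp = p_E^3 / (p_A).
Equating to 178 bar^2 and solving on 0 < X < 1: X = 0.728.

X = 0.728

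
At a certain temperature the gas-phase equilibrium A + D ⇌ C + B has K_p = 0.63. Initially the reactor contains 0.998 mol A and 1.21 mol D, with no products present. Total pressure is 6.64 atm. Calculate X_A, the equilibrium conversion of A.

X = 0.485

Basis: 0.998 mol A initially; let X = conversion of A. Extent ξ = 0.998X.
Moles: n_A = 0.998 − 0.998X; n_D = 1.21 − 0.998X; n_C = 0.998X; n_B = 0.998X.
n_T stays at 2.21 (no change in mole number).
y_i = n_i/n_T, p_i = y_i·P. K_p = p_C p_B / (p_A p_D).
Setting this equal to 0.63 and taking the physical root (0 < X < 1) gives X = 0.485.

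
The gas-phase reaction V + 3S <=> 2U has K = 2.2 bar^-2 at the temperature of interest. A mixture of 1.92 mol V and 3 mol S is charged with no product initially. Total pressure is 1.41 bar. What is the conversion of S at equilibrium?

X = 0.532

Take 3 mol S as basis and let X be its fractional conversion, so ξ = X.
At extent ξ: n_V = 1.92 − X; n_S = 3 − 3X; n_U = 2X.
Summing: n_T = 4.92 − 2X.
y_i = n_i/n_T, p_i = y_i·P. K = p_U^2 / (p_V p_S^3).
Setting this equal to 2.2 bar^-2 and taking the physical root (0 < X < 1) gives X = 0.532.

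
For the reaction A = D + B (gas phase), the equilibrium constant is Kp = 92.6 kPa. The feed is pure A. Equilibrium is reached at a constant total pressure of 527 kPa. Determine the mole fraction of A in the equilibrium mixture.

y_A = 0.442

Take 1 mol A as basis and let X be its fractional conversion, so ξ = X.
Species balance: n_A = 1 − X; n_D = X; n_B = X.
n_T = Σnᵢ = 1 + X.
y_i = n_i/n_T, p_i = y_i·P. Kp = p_D p_B / (p_A).
Setting this equal to 92.6 kPa and taking the physical root (0 < X < 1) gives X = 0.387.
Then n_A = 0.613, n_T = 1.39, so y_A = 0.442.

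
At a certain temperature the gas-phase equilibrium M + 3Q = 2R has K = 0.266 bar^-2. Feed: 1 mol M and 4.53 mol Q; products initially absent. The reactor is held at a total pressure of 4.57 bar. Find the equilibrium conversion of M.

Let X = conversion of M (basis 1 mol M); extent of reaction ξ = X.
Species balance: n_M = 1 − X; n_Q = 4.53 − 3X; n_R = 2X.
n_T = Σnᵢ = 5.53 − 2X.
y_i = n_i/n_T, p_i = y_i·P. K = p_R^2 / (p_M p_Q^3).
Substituting and setting equal to 0.266 bar^-2 gives a polynomial in X; the root in (0,1) is X = 0.662.

X = 0.662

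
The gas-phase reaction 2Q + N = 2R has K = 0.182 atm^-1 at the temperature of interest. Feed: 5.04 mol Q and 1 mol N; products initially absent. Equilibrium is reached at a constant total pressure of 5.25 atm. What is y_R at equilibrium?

Basis: 1 mol N initially; let X = conversion of N. Extent ξ = X.
Moles: n_Q = 5.04 − 2X; n_N = 1 − X; n_R = 2X.
Summing: n_T = 6.04 − X.
With p_i = (n_i/n_T)P, K = p_R^2 / (p_Q^2 p_N).
Setting this equal to 0.182 atm^-1 and taking the physical root (0 < X < 1) gives X = 0.551.
Then n_R = 1.1, n_T = 5.49, so y_R = 0.201.

y_R = 0.201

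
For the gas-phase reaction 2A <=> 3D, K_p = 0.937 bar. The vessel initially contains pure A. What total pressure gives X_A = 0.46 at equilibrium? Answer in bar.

Basis: 1 mol A initially; let X = conversion of A. Extent ξ = 0.5X.
Species balance: n_A = 1 − X; n_D = 1.5X.
Summing: n_T = 1 + 0.5X.
K_p = p_D^3 / (p_A^2) with p_i = (n_i/n_T)·P.
At X = 0.46: the mole-fraction product g(X) = Π y_i^ν_i = 0.9159. Since K_p = g(X)·P^{1}, P = (K_p/g)^(1/1) = (0.937/0.9159)^(1/1) = 1.02 bar.

P = 1.02 bar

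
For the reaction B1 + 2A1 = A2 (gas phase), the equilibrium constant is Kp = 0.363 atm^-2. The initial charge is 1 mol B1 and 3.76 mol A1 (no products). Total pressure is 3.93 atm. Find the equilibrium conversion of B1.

Basis: 1 mol B1 initially; let X = conversion of B1. Extent ξ = X.
Mole table: n_B1 = 1 − X; n_A1 = 3.76 − 2X; n_A2 = X.
n_T = Σnᵢ = 4.76 − 2X.
With p_i = (n_i/n_T)P, Kp = p_A2 / (p_B1 p_A1^2).
Substituting and setting equal to 0.363 atm^-2 gives a polynomial in X; the root in (0,1) is X = 0.731.

X = 0.731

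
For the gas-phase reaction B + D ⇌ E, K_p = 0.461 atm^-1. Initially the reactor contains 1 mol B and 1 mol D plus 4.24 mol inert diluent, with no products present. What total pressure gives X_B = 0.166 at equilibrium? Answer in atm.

P = 3.14 atm

Let X = conversion of B (basis 1 mol B); extent of reaction ξ = X.
Mole table: n_B = 1 − X; n_D = 1 − X; n_E = X; n_I = 4.24 (inert).
Summing: n_T = 6.24 − X.
K_p = p_E / (p_B p_D) with p_i = (n_i/n_T)·P.
At X = 0.166: the mole-fraction product g(X) = Π y_i^ν_i = 1.45. Since K_p = g(X)·P^{-1}, P = (g/K_p)^(1/1) = (1.45/0.461)^(1/1) = 3.14 atm.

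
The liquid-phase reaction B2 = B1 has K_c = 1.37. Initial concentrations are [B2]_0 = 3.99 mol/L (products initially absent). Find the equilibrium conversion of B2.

X = 0.578

Let X = conversion of B2; extent ξ = 3.99·X mol/L.
Concentrations: [B2] = 3.99 − 3.99X; [B1] = 3.99X.
K_c = [B1] / ([B2]).
Setting equal to 1.37 and solving for X on (0,1) gives X = 0.578.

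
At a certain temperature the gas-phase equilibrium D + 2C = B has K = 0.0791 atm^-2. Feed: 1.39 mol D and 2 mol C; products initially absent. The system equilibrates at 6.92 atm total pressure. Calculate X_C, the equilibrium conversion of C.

X = 0.530

Basis: 2 mol C initially; let X = conversion of C. Extent ξ = X.
Mole table: n_D = 1.39 − X; n_C = 2 − 2X; n_B = X.
Summing: n_T = 3.39 − 2X.
With p_i = (n_i/n_T)P, K = p_B / (p_D p_C^2).
This yields a degree-3 equation in X; solving on (0,1), X = 0.530.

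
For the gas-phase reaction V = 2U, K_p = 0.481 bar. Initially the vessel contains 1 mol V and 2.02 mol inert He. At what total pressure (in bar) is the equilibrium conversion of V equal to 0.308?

P = 2.92 bar

Basis: 1 mol V initially; let X = conversion of V. Extent ξ = X.
At extent ξ: n_V = 1 − X; n_U = 2X; n_I = 2.02 (inert).
n_T = Σnᵢ = 3.02 + X.
K_p = p_U^2 / (p_V) with p_i = (n_i/n_T)·P.
At X = 0.308: the mole-fraction product g(X) = Π y_i^ν_i = 0.1648. Since K_p = g(X)·P^{1}, P = (K_p/g)^(1/1) = (0.481/0.1648)^(1/1) = 2.92 bar.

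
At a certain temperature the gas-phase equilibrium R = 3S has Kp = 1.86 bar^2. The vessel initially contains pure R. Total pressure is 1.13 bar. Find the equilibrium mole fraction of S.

y_S = 0.731

Take 1 mol R as basis and let X be its fractional conversion, so ξ = X.
Mole table: n_R = 1 − X; n_S = 3X.
n_T = Σnᵢ = 1 + 2X.
With p_i = (n_i/n_T)P, Kp = p_S^3 / (p_R).
Setting this equal to 1.86 bar^2 and taking the physical root (0 < X < 1) gives X = 0.476.
Then n_S = 1.43, n_T = 1.95, so y_S = 0.731.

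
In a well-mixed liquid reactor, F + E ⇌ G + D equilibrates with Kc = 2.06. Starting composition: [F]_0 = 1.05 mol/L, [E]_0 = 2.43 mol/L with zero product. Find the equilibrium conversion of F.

Let X = conversion of F; extent ξ = 1.05·X mol/L.
Concentrations: [F] = 1.05 − 1.05X; [E] = 2.43 − 1.05X; [G] = 1.05X; [D] = 1.05X.
Kc = [G] [D] / ([F] [E]).
Solving Kc = 2.06 for X ∈ (0,1): X = 0.797.

X = 0.797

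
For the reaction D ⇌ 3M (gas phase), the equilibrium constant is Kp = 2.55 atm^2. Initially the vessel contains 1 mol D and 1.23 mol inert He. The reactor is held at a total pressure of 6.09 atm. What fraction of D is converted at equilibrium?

X = 0.242

Let X = conversion of D (basis 1 mol D); extent of reaction ξ = X.
Mole table: n_D = 1 − X; n_M = 3X; n_I = 1.23 (inert).
n_T = Σnᵢ = 2.23 + 2X.
Mole fractions y_i = n_i/n_T; Kp = p_M^3 / (p_D) with p_i = y_i·P.
This yields a degree-3 equation in X; solving on (0,1), X = 0.242.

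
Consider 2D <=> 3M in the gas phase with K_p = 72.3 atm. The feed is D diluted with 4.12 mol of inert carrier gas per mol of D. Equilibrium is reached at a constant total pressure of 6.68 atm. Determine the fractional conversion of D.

Basis: 1 mol D initially; let X = conversion of D. Extent ξ = 0.5X.
At extent ξ: n_D = 1 − X; n_M = 1.5X; n_I = 4.12 (inert).
Summing: n_T = 5.12 + 0.5X.
y_i = n_i/n_T, p_i = y_i·P. K_p = p_M^3 / (p_D^2).
Substituting and setting equal to 72.3 atm gives a polynomial in X; the root in (0,1) is X = 0.823.

X = 0.823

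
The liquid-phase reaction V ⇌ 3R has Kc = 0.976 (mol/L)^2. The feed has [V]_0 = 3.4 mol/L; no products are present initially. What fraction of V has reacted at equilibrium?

X = 0.139

Let X = conversion of V; extent ξ = 3.4·X mol/L.
Concentrations: [V] = 3.4 − 3.4X; [R] = 10.2X.
Kc = [R]^3 / ([V]).
Equating to 0.976 (mol/L)^2: the physical root is X = 0.139.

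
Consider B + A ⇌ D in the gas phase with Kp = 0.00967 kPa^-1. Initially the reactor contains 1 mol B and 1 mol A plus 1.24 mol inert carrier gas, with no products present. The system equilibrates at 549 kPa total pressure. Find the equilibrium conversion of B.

X = 0.494

Basis: 1 mol B initially; let X = conversion of B. Extent ξ = X.
Species balance: n_B = 1 − X; n_A = 1 − X; n_D = X; n_I = 1.24 (inert).
Summing: n_T = 3.24 − X.
With p_i = (n_i/n_T)P, Kp = p_D / (p_B p_A).
Substituting and setting equal to 0.00967 kPa^-1 gives a polynomial in X; the root in (0,1) is X = 0.494.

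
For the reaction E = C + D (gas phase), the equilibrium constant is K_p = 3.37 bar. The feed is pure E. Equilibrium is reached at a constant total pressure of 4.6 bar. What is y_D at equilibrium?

Basis: 1 mol E initially; let X = conversion of E. Extent ξ = X.
Moles: n_E = 1 − X; n_C = X; n_D = X.
Total moles n_T = 1 + X.
y_i = n_i/n_T, p_i = y_i·P. K_p = p_C p_D / (p_E).
Equating to 3.37 bar and solving on 0 < X < 1: X = 0.650.
Then n_D = 0.65, n_T = 1.65, so y_D = 0.394.

y_D = 0.394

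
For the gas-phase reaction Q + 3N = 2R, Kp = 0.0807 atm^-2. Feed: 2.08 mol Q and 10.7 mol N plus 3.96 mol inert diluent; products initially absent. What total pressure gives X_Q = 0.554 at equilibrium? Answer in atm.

Let X = conversion of Q (basis 2.08 mol Q); extent of reaction ξ = 2.08X.
Mole table: n_Q = 2.08 − 2.08X; n_N = 10.7 − 6.24X; n_R = 4.16X; n_I = 3.96 (inert).
Summing: n_T = 16.7 − 4.16X.
Kp = p_R^2 / (p_Q p_N^3) with p_i = (n_i/n_T)·P.
At X = 0.554: the mole-fraction product g(X) = Π y_i^ν_i = 3.14. Since Kp = g(X)·P^{-2}, P = (g/Kp)^(1/2) = (3.14/0.0807)^(1/2) = 6.24 atm.

P = 6.24 atm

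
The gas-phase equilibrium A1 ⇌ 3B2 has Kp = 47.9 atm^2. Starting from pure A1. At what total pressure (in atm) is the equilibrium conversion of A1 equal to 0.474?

P = 5.77 atm

Basis: 1 mol A1 initially; let X = conversion of A1. Extent ξ = X.
Moles: n_A1 = 1 − X; n_B2 = 3X.
n_T = Σnᵢ = 1 + 2X.
Kp = p_B2^3 / (p_A1) with p_i = (n_i/n_T)·P.
At X = 0.474: the mole-fraction product g(X) = Π y_i^ν_i = 1.441. Since Kp = g(X)·P^{2}, P = (Kp/g)^(1/2) = (47.9/1.441)^(1/2) = 5.77 atm.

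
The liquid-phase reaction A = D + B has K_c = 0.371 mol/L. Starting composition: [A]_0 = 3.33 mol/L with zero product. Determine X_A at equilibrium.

X = 0.283

Let X = conversion of A; extent ξ = 3.33·X mol/L.
Concentrations: [A] = 3.33 − 3.33X; [D] = 3.33X; [B] = 3.33X.
K_c = [D] [B] / ([A]).
Setting equal to 0.371 and solving for X on (0,1) gives X = 0.283.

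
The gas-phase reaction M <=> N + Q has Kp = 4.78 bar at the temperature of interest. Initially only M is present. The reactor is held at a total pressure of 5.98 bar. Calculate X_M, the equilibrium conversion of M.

X = 0.667

Take 1 mol M as basis and let X be its fractional conversion, so ξ = X.
Moles: n_M = 1 − X; n_N = X; n_Q = X.
Total moles n_T = 1 + X.
y_i = n_i/n_T, p_i = y_i·P. Kp = p_N p_Q / (p_M).
Equating to 4.78 bar and solving on 0 < X < 1: X = 0.667.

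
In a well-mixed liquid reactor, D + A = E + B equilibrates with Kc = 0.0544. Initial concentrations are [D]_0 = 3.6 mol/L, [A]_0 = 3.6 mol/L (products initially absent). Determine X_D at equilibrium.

Let X = conversion of D; extent ξ = 3.6·X mol/L.
Concentrations: [D] = 3.6 − 3.6X; [A] = 3.6 − 3.6X; [E] = 3.6X; [B] = 3.6X.
Kc = [E] [B] / ([D] [A]).
Solving Kc = 0.0544 for X ∈ (0,1): X = 0.189.

X = 0.189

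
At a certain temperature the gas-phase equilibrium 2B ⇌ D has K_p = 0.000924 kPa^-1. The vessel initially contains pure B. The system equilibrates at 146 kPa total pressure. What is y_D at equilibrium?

Take 1 mol B as basis and let X be its fractional conversion, so ξ = 0.5X.
At extent ξ: n_B = 1 − X; n_D = 0.5X.
n_T = Σnᵢ = 1 − 0.5X.
y_i = n_i/n_T, p_i = y_i·P. K_p = p_D / (p_B^2).
Equating to 0.000924 kPa^-1 and solving on 0 < X < 1: X = 0.194.
Then n_D = 0.097, n_T = 0.903, so y_D = 0.107.

y_D = 0.107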